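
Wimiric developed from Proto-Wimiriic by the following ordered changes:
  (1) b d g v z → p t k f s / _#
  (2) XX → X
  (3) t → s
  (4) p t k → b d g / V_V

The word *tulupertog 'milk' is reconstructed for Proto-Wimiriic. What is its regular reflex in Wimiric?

Wimiric: *tulupertog
  tulupertog → tulupertok   [final devoicing]
  tulupertok (rule 2 does not apply)
  tulupertok → sulupersok   [unconditioned shift]
  sulupersok → sulubersok   [intervocalic voicing]
  giving Wimiric sulubersok.

sulubersok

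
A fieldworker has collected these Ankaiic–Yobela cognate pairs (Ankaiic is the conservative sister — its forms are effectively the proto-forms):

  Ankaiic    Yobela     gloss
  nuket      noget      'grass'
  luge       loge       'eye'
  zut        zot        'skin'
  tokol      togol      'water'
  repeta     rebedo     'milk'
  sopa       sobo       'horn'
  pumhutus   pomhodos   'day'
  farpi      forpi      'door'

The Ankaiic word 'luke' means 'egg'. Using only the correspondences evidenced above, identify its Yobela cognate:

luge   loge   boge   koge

loge

nuket ~ noget, luge ~ loge — Ankaiic u corresponds to Yobela o after a consonant, before a consonant other than r, m, n, p, b, f, v.
nuket ~ noget — Ankaiic k corresponds to Yobela g between vowels (before a front vowel).
Applying these to Ankaiic 'luke':
  luke → loke   (u→o after a consonant, before a consonant other than r, m, n, p, b, f, v)
  loke → loge   (k→g between vowels (before a front vowel))
So the Yobela cognate is 'loge'.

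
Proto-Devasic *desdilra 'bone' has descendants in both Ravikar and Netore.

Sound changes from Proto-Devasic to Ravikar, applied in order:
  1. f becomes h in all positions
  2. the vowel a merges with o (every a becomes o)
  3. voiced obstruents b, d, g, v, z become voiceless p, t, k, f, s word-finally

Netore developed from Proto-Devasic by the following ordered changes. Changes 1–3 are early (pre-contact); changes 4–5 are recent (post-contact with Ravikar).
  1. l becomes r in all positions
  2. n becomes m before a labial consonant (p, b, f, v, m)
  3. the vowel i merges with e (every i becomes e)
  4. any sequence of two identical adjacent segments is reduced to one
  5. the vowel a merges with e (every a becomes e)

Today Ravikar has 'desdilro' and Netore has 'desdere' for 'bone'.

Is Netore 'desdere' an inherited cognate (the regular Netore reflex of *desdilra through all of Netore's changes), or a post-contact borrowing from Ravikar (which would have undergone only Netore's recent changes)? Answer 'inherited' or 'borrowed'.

inherited

If inherited, *desdilra would pass through all of Netore's changes:
Netore: *desdilra > desdirra > desderra > desdera > desdere  (by unconditioned shift, vowel merger, degemination, vowel merger)
If borrowed from Ravikar 'desdilro' after the early changes, it would undergo only the recent ones:
  rule 4 (degemination): no change (desdilro)
  rule 5 (vowel merger): no change (desdilro)
  ⇒ as a loan: desdilro
Netore 'desdere' matches the inherited outcome exactly, so it is an inherited cognate, not a loan.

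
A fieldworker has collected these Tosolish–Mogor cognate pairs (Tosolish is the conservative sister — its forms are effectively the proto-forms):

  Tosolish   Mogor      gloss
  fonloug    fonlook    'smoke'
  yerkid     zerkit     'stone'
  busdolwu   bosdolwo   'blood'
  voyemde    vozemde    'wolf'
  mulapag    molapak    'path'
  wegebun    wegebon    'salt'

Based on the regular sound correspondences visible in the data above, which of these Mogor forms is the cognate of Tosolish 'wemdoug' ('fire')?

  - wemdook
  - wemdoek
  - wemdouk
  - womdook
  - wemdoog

fonloug ~ fonlook — Tosolish u corresponds to Mogor o after a vowel, before a consonant other than r, m, n, p, b, f, v.
fonloug ~ fonlook, mulapag ~ molapak — Tosolish g corresponds to Mogor k word-finally.
Applying these to Tosolish 'wemdoug':
  wemdoug → wemdoog   (u→o after a vowel, before a consonant other than r, m, n, p, b, f, v)
  wemdoog → wemdook   (g→k word-finally)
So the Mogor cognate is 'wemdook'.

wemdook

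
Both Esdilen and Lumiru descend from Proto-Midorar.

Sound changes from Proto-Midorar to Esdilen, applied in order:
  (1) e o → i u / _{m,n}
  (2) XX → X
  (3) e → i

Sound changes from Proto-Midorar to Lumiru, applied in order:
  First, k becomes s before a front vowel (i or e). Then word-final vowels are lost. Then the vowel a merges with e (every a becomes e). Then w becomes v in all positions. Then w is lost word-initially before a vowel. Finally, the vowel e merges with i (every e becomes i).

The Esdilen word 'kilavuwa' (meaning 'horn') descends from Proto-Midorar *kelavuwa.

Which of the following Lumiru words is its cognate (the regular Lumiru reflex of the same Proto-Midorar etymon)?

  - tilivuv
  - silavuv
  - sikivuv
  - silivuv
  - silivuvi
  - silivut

Lumiru: start from *kelavuwa.
  rule 1 (palatalisation): kelavuwa → selavuwa
  rule 2 (apocope): selavuwa → selavuw
  rule 3 (vowel merger): selavuw → selevuw
  rule 4 (unconditioned shift): selevuw → selevuv
  rule 5: no change — selevuv
  rule 6 (vowel merger): selevuv → silivuv
  ⇒ Lumiru silivuv
Only 'silivuv' matches the regular Lumiru development of *kelavuwa.

silivuv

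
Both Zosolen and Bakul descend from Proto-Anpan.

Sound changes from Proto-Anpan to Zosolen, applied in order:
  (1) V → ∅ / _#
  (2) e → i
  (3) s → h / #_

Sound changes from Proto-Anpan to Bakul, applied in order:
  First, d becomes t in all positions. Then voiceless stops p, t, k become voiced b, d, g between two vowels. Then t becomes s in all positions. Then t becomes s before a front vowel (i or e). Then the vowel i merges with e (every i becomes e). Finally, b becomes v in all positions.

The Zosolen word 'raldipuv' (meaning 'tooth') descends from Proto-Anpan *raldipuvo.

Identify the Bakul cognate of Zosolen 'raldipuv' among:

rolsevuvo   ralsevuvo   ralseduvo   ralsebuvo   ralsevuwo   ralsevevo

Bakul: *raldipuvo
  raldipuvo → raltipuvo   [unconditioned shift]
  raltipuvo → raltibuvo   [intervocalic voicing]
  raltibuvo → ralsibuvo   [unconditioned shift]
  ralsibuvo (rule 4 does not apply)
  ralsibuvo → ralsebuvo   [vowel merger]
  ralsebuvo → ralsevuvo   [unconditioned shift]
  giving Bakul ralsevuvo.
The other candidates each miss or misapply at least one Bakul change.

ralsevuvo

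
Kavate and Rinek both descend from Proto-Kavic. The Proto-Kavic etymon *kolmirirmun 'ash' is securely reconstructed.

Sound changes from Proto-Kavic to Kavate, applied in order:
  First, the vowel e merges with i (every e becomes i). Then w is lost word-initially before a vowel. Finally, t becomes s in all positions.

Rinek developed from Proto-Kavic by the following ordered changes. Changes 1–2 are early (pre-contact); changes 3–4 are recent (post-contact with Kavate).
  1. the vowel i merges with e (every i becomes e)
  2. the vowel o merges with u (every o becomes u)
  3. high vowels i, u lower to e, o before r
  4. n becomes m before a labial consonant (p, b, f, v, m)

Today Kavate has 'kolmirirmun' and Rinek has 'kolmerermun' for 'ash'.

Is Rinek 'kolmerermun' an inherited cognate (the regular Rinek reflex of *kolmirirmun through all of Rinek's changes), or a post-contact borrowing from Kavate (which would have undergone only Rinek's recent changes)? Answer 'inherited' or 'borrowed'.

If inherited, *kolmirirmun would pass through all of Rinek's changes:
Rinek: *kolmirirmun
  kolmirirmun → kolmerermun   [vowel merger]
  kolmerermun → kulmerermun   [vowel merger]
  kulmerermun (rule 3 does not apply)
  kulmerermun (rule 4 does not apply)
  giving Rinek kulmerermun.
If borrowed from Kavate 'kolmirirmun' after the early changes, it would undergo only the recent ones:
  rule 3 (pre-rhotic lowering): kolmirirmun → kolmerermun
  rule 4 (nasal place assimilation): no change (kolmerermun)
  ⇒ as a loan: kolmerermun
Rinek 'kolmerermun' matches the loan outcome 'kolmerermun', not the inherited 'kulmerermun' — it skipped the early Rinek changes, so it was borrowed from Kavate.

borrowed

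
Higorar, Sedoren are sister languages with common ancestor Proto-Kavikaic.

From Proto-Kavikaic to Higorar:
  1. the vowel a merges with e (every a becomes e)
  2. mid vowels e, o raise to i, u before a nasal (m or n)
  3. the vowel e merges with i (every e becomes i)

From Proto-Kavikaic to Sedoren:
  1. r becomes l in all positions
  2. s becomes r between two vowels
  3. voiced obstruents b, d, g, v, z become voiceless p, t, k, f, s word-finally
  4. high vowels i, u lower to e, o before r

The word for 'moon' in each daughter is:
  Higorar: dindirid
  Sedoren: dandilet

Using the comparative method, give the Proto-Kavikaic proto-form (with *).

Position 7: Higorar has i, Sedoren has e. Taking the neighbouring segments as reconstructed: Higorar i could go back to *a or *e or *i; Sedoren e can only go back to *e — the one source consistent with every daughter is *e.
Position 8: Higorar has d, Sedoren has t. Higorar preserves d here (none of its changes turn any other segment into d), so the proto-segment is *d.
Continuing position by position gives *dandired; check it forward:
Higorar: *dandired > dendired > dindired > dindirid  (by vowel merger, pre-nasal raising, vowel merger)
Sedoren: start from *dandired.
  rule 1 (unconditioned shift): dandired → dandiled
  rule 2: no change — dandiled
  rule 3 (final devoicing): dandiled → dandilet
  rule 4: no change — dandilet
  ⇒ Sedoren dandilet
*dandired is the unique common source.

*dandired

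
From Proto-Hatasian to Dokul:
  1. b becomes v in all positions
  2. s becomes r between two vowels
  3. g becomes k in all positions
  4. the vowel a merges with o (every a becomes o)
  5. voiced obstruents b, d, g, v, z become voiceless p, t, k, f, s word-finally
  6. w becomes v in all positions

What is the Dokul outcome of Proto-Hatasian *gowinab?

kovinof

Dokul: *gowinab > gowinav > kowinav > kowinov > kowinof > kovinof  (by unconditioned shift, unconditioned shift, vowel merger, final devoicing, unconditioned shift)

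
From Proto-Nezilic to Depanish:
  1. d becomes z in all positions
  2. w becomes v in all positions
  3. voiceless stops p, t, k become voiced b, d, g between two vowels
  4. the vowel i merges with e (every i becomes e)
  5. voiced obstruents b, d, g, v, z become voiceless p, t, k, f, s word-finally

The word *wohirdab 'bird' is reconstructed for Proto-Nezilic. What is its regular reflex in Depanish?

Depanish: start from *wohirdab.
  rule 1 (unconditioned shift): wohirdab → wohirzab
  rule 2 (unconditioned shift): wohirzab → vohirzab
  rule 3: no change — vohirzab
  rule 4 (vowel merger): vohirzab → voherzab
  rule 5 (final devoicing): voherzab → voherzap
  ⇒ Depanish voherzap

voherzap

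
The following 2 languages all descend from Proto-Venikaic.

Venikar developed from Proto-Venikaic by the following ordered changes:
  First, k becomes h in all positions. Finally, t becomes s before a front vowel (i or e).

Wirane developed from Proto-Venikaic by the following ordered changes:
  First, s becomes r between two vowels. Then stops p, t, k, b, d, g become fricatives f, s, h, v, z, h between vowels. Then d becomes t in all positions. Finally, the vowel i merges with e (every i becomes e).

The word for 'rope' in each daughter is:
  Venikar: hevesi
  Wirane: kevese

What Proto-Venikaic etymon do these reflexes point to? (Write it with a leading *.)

Position 5: Venikar has s, Wirane has s. Taking the neighbouring segments as reconstructed: Venikar s could go back to *t or *s; Wirane s can only go back to *t — the one source consistent with every daughter is *t.
Position 6: Venikar has i, Wirane has e. Venikar preserves i here (none of its changes turn any other segment into i), so the proto-segment is *i.
Verify the candidate proto-form against each daughter:
Venikar: *keveti > heveti > hevesi  (by unconditioned shift, palatalisation)
Wirane: *keveti > kevesi > kevese  (by intervocalic lenition, vowel merger)
Only *keveti yields all of Venikar hevesi, Wirane kevese.

*keveti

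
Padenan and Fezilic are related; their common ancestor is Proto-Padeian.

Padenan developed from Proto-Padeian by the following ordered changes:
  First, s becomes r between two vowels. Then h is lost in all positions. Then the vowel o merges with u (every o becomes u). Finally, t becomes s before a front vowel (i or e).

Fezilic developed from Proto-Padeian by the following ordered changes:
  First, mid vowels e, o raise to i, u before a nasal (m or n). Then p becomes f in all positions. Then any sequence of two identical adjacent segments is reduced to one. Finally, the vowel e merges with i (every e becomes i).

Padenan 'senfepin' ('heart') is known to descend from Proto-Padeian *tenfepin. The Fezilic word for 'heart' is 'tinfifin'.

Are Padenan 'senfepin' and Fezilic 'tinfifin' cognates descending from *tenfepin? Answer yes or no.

yes

Derive the expected Fezilic reflex of *tenfepin:
Fezilic: start from *tenfepin.
  rule 1 (pre-nasal raising): tenfepin → tinfepin
  rule 2 (unconditioned shift): tinfepin → tinfefin
  rule 3: no change — tinfefin
  rule 4 (vowel merger): tinfefin → tinfifin
  ⇒ Fezilic tinfifin
Fezilic 'tinfifin' matches the regular reflex exactly, so the pair is cognate.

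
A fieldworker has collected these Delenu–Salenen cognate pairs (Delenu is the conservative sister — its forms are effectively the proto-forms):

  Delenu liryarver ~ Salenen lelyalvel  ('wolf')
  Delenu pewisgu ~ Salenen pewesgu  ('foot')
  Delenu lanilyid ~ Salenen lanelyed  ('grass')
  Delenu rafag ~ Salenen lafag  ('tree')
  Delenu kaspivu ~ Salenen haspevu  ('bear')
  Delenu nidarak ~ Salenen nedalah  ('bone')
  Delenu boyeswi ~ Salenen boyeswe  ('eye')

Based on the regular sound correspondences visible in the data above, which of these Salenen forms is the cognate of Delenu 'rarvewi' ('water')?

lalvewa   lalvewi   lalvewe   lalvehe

lalvewe

rafag ~ lafag — Delenu r corresponds to Salenen l word-initially before a back vowel.
liryarver ~ lelyalvel — Delenu r corresponds to Salenen l after a vowel, before a labial obstruent.
boyeswi ~ boyeswe — Delenu i corresponds to Salenen e word-finally.
Applying these to Delenu 'rarvewi':
  rarvewi → larvewi   (r→l word-initially before a back vowel)
  larvewi → lalvewi   (r→l after a vowel, before a labial obstruent)
  lalvewi → lalvewe   (i→e word-finally)
So the Salenen cognate is 'lalvewe'.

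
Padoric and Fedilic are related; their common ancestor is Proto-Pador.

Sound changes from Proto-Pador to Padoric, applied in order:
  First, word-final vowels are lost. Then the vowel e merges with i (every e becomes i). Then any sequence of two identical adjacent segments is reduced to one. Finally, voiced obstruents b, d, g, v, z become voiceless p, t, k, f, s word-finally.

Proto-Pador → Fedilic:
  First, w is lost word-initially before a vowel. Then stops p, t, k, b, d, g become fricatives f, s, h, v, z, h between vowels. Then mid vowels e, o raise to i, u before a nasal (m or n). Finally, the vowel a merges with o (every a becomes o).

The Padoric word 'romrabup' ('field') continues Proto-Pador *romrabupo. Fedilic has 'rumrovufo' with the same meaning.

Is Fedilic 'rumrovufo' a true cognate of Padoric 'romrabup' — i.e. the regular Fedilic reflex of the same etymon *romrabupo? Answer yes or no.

yes

Derive the expected Fedilic reflex of *romrabupo:
Fedilic: *romrabupo
  romrabupo (rule 1 does not apply)
  romrabupo → romravufo   [intervocalic lenition]
  romravufo → rumravufo   [pre-nasal raising]
  rumravufo → rumrovufo   [vowel merger]
  giving Fedilic rumrovufo.
Fedilic 'rumrovufo' matches the regular reflex exactly, so the pair is cognate.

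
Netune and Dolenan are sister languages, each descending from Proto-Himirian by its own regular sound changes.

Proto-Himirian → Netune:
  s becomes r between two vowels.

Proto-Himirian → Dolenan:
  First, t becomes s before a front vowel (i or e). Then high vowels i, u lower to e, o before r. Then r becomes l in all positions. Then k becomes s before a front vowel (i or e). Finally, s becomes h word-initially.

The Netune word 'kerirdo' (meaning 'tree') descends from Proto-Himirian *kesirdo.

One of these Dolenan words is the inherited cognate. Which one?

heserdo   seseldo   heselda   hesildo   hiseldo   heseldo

Dolenan: *kesirdo
  kesirdo (rule 1 does not apply)
  kesirdo → keserdo   [pre-rhotic lowering]
  keserdo → keseldo   [unconditioned shift]
  keseldo → seseldo   [palatalisation]
  seseldo → heseldo   [debuccalisation]
  giving Dolenan heseldo.

heseldo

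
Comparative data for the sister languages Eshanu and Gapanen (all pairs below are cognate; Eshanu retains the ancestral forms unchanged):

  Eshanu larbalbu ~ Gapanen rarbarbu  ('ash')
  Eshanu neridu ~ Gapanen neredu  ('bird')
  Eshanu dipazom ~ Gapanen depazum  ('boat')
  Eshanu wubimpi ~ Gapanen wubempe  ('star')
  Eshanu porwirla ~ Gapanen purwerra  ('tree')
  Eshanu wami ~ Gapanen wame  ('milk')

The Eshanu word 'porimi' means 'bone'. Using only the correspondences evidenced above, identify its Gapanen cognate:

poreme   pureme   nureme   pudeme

porwirla ~ purwerra — Eshanu o corresponds to Gapanen u after a consonant, before r.
wubimpi ~ wubempe — Eshanu i corresponds to Gapanen e after a consonant, before a nasal.
wubimpi ~ wubempe, wami ~ wame — Eshanu i corresponds to Gapanen e word-finally.
Applying these to Eshanu 'porimi':
  porimi → purimi   (o→u after a consonant, before r)
  purimi → puremi   (i→e after a consonant, before a nasal)
  puremi → pureme   (i→e word-finally)
So the Gapanen cognate is 'pureme'.

pureme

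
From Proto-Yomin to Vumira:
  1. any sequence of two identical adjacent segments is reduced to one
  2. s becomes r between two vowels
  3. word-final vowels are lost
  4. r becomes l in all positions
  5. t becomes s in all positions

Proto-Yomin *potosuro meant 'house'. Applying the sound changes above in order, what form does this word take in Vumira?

posolul

Vumira: *potosuro > potoruro > potorur > potolul > posolul  (by rhotacism, apocope, unconditioned shift, unconditioned shift)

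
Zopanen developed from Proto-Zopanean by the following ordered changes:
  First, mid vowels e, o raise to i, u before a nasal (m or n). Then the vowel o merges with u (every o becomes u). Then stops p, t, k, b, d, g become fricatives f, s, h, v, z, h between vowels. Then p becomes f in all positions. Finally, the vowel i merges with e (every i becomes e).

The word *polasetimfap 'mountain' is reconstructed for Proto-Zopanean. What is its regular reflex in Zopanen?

fulasesemfaf

Zopanen: start from *polasetimfap.
  rule 1: no change — polasetimfap
  rule 2 (vowel merger): polasetimfap → pulasetimfap
  rule 3 (intervocalic lenition): pulasetimfap → pulasesimfap
  rule 4 (unconditioned shift): pulasesimfap → fulasesimfaf
  rule 5 (vowel merger): fulasesimfaf → fulasesemfaf
  ⇒ Zopanen fulasesemfaf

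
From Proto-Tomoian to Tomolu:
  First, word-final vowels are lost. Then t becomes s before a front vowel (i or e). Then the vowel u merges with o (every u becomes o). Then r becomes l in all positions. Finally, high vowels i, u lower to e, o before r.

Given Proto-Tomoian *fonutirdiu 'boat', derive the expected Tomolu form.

fonosildi

Tomolu: start from *fonutirdiu.
  rule 1 (apocope): fonutirdiu → fonutirdi
  rule 2 (palatalisation): fonutirdi → fonusirdi
  rule 3 (vowel merger): fonusirdi → fonosirdi
  rule 4 (unconditioned shift): fonosirdi → fonosildi
  rule 5: no change — fonosildi
  ⇒ Tomolu fonosildi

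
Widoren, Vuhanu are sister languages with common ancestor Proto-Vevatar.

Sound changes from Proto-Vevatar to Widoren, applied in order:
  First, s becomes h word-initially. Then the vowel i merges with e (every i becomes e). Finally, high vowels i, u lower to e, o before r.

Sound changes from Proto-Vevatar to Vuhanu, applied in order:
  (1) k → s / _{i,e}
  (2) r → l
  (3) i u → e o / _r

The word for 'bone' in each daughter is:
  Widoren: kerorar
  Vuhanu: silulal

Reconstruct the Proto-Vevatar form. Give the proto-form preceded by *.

Position 7: Widoren has r, Vuhanu has l. Widoren preserves r here (none of its changes turn any other segment into r), so the proto-segment is *r.
Position 1: Widoren has k, Vuhanu has s. Widoren preserves k here (none of its changes turn any other segment into k), so the proto-segment is *k.
Position 2: Widoren has e, Vuhanu has i. Vuhanu preserves i here (none of its changes turn any other segment into i), so the proto-segment is *i.
This points to *kirurar. Verify forward in each daughter:
Widoren: start from *kirurar.
  rule 1: no change — kirurar
  rule 2 (vowel merger): kirurar → kerurar
  rule 3 (pre-rhotic lowering): kerurar → kerorar
  ⇒ Widoren kerorar
Vuhanu: *kirurar > sirurar > silulal  (by palatalisation, unconditioned shift)
No other proto-form is consistent with every reflex, so the reconstruction is *kirurar.

*kirurar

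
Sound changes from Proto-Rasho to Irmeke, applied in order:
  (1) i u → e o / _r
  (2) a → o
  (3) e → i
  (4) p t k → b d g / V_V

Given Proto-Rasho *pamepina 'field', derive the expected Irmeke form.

pomibino

Irmeke: *pamepina
  pamepina (rule 1 does not apply)
  pamepina → pomepino   [vowel merger]
  pomepino → pomipino   [vowel merger]
  pomipino → pomibino   [intervocalic voicing]
  giving Irmeke pomibino.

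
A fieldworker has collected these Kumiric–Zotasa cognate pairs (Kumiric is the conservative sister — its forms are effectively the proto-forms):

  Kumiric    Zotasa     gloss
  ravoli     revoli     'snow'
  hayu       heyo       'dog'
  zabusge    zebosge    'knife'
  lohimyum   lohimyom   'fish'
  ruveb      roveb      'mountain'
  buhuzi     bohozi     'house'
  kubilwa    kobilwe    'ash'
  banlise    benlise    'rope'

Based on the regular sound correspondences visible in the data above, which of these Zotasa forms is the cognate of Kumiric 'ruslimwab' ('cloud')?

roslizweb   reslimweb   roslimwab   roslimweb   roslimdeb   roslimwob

roslimweb

zabusge ~ zebosge, buhuzi ~ bohozi — Kumiric u corresponds to Zotasa o after a consonant, before a consonant other than r, m, n, p, b, f, v.
zabusge ~ zebosge — Kumiric a corresponds to Zotasa e after a consonant, before a labial obstruent.
Applying these to Kumiric 'ruslimwab':
  ruslimwab → roslimwab   (u→o after a consonant, before a consonant other than r, m, n, p, b, f, v)
  roslimwab → roslimweb   (a→e after a consonant, before a labial obstruent)
So the Zotasa cognate is 'roslimweb'.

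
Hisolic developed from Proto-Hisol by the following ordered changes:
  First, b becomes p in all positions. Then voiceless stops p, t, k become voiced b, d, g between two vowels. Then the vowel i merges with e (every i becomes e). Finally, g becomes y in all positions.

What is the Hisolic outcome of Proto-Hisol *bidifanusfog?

Hisolic: start from *bidifanusfog.
  rule 1 (unconditioned shift): bidifanusfog → pidifanusfog
  rule 2: no change — pidifanusfog
  rule 3 (vowel merger): pidifanusfog → pedefanusfog
  rule 4 (unconditioned shift): pedefanusfog → pedefanusfoy
  ⇒ Hisolic pedefanusfoy

pedefanusfoy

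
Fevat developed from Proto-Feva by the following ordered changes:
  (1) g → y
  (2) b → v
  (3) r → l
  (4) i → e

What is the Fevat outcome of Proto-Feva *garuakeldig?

Fevat: start from *garuakeldig.
  rule 1 (unconditioned shift): garuakeldig → yaruakeldiy
  rule 2: no change — yaruakeldiy
  rule 3 (unconditioned shift): yaruakeldiy → yaluakeldiy
  rule 4 (vowel merger): yaluakeldiy → yaluakeldey
  ⇒ Fevat yaluakeldey

yaluakeldey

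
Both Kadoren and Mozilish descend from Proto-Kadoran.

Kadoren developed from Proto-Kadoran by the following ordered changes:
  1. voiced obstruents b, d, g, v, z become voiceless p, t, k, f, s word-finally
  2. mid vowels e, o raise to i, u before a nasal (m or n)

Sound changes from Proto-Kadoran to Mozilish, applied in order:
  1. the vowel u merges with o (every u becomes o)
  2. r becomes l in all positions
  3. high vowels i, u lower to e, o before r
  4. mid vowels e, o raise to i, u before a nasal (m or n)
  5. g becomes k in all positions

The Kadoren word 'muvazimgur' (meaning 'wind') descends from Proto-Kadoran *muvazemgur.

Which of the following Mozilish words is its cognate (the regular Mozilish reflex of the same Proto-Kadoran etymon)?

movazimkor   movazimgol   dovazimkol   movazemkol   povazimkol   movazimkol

movazimkol

Mozilish: *muvazemgur
  muvazemgur → movazemgor   [vowel merger]
  movazemgor → movazemgol   [unconditioned shift]
  movazemgol (rule 3 does not apply)
  movazemgol → movazimgol   [pre-nasal raising]
  movazimgol → movazimkol   [unconditioned shift]
  giving Mozilish movazimkol.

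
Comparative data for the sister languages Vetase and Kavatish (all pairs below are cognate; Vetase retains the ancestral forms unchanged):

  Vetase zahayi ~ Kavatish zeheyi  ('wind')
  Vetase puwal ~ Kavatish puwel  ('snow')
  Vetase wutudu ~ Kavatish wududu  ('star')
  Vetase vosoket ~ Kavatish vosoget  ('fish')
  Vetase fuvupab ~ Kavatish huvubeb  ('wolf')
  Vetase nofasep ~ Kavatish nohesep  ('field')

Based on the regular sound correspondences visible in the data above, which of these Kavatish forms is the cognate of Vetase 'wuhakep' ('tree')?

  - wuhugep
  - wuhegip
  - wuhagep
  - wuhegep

wuhegep

zahayi ~ zeheyi, puwal ~ puwel — Vetase a corresponds to Kavatish e after a consonant, before a consonant other than r, m, n, p, b, f, v.
vosoket ~ vosoget — Vetase k corresponds to Kavatish g between vowels (before a front vowel).
Applying these to Vetase 'wuhakep':
  wuhakep → wuhekep   (a→e after a consonant, before a consonant other than r, m, n, p, b, f, v)
  wuhekep → wuhegep   (k→g between vowels (before a front vowel))
So the Kavatish cognate is 'wuhegep'.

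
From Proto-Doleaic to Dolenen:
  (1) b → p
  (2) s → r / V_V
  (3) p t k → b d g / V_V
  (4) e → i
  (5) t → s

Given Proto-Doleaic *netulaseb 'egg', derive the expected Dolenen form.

nidularip

Dolenen: *netulaseb > netulasep > netularep > nedularep > nidularip  (by unconditioned shift, rhotacism, intervocalic voicing, vowel merger)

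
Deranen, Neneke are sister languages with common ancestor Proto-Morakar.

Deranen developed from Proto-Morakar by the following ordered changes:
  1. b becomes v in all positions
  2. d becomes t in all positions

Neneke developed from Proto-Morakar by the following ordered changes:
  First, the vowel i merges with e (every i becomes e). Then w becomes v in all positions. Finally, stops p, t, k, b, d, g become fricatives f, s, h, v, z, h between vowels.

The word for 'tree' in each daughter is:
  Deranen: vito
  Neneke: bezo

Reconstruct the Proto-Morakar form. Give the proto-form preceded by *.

*bido

Position 2: Deranen has i, Neneke has e. Deranen preserves i here (none of its changes turn any other segment into i), so the proto-segment is *i.
Position 1: Deranen has v, Neneke has b. Neneke preserves b here (none of its changes turn any other segment into b), so the proto-segment is *b.
Position 3: Deranen has t, Neneke has z. Taking the neighbouring segments as reconstructed: Deranen t could go back to *t or *d; Neneke z could go back to *d or *z — the one source consistent with every daughter is *d.
Continuing position by position gives *bido; check it forward:
Deranen: *bido
  bido → vido   [unconditioned shift]
  vido → vito   [unconditioned shift]
  giving Deranen vito.
Neneke: start from *bido.
  rule 1 (vowel merger): bido → bedo
  rule 2: no change — bedo
  rule 3 (intervocalic lenition): bedo → bezo
  ⇒ Neneke bezo
No other proto-form is consistent with every reflex, so the reconstruction is *bido.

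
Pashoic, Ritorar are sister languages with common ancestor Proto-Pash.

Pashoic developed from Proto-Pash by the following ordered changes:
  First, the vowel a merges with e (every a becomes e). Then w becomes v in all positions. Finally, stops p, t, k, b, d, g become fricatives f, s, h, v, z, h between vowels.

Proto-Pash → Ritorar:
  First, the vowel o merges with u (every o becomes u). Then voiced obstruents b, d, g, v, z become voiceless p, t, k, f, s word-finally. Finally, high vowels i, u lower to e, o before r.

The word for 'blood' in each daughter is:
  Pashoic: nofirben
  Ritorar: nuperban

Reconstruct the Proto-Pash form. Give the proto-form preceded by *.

Position 7: Pashoic has e, Ritorar has a. Ritorar preserves a here (none of its changes turn any other segment into a), so the proto-segment is *a.
Position 2: Pashoic has o, Ritorar has u. Pashoic preserves o here (none of its changes turn any other segment into o), so the proto-segment is *o.
Verify the candidate proto-form against each daughter:
Pashoic: start from *nopirban.
  rule 1 (vowel merger): nopirban → nopirben
  rule 2: no change — nopirben
  rule 3 (intervocalic lenition): nopirben → nofirben
  ⇒ Pashoic nofirben
Ritorar: *nopirban > nupirban > nuperban  (by vowel merger, pre-rhotic lowering)
*nopirban is the unique common source.

*nopirban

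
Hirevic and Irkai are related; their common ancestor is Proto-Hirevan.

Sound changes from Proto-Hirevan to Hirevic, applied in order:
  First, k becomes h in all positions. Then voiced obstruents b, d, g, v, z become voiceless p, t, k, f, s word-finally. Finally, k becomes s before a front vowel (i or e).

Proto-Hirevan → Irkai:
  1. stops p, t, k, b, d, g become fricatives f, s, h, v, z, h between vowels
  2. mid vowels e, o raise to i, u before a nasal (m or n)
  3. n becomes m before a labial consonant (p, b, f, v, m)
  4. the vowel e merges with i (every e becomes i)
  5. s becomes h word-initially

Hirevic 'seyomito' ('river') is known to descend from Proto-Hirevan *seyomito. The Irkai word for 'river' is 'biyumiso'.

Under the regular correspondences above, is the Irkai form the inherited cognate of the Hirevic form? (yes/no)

Derive the expected Irkai reflex of *seyomito:
Irkai: *seyomito
  seyomito → seyomiso   [intervocalic lenition]
  seyomiso → seyumiso   [pre-nasal raising]
  seyumiso (rule 3 does not apply)
  seyumiso → siyumiso   [vowel merger]
  siyumiso → hiyumiso   [debuccalisation]
  giving Irkai hiyumiso.
The regular Irkai reflex would be 'hiyumiso', but the attested form is 'biyumiso'. The correspondence is irregular, so they are not cognates (the Irkai form has a different source).

no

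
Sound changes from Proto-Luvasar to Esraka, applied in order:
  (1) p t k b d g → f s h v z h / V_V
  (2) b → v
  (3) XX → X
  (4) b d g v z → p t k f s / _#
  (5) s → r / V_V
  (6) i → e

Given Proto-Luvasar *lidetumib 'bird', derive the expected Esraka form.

Esraka: start from *lidetumib.
  rule 1 (intervocalic lenition): lidetumib → lizesumib
  rule 2 (unconditioned shift): lizesumib → lizesumiv
  rule 3: no change — lizesumiv
  rule 4 (final devoicing): lizesumiv → lizesumif
  rule 5 (rhotacism): lizesumif → lizerumif
  rule 6 (vowel merger): lizerumif → lezerumef
  ⇒ Esraka lezerumef

lezerumef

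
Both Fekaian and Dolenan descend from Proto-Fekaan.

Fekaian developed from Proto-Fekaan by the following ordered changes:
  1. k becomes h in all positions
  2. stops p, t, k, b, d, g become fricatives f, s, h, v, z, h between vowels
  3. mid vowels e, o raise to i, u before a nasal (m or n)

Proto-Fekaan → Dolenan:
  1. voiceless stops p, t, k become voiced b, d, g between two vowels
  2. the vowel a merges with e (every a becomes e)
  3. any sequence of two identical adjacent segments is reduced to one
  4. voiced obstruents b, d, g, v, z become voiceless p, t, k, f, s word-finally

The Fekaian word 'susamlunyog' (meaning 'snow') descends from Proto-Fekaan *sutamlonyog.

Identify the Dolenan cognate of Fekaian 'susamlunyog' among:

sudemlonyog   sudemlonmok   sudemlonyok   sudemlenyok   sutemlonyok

Dolenan: start from *sutamlonyog.
  rule 1 (intervocalic voicing): sutamlonyog → sudamlonyog
  rule 2 (vowel merger): sudamlonyog → sudemlonyog
  rule 3: no change — sudemlonyog
  rule 4 (final devoicing): sudemlonyog → sudemlonyok
  ⇒ Dolenan sudemlonyok

sudemlonyok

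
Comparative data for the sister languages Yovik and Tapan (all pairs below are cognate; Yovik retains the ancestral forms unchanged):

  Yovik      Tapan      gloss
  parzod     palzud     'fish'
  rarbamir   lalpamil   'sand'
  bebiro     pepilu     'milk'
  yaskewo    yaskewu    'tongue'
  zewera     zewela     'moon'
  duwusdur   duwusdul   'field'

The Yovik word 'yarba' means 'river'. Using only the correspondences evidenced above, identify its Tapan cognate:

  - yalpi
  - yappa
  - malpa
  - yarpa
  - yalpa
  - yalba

rarbamir ~ lalpamil — Yovik r corresponds to Tapan l after a vowel, before a labial obstruent.
rarbamir ~ lalpamil — Yovik b corresponds to Tapan p after a consonant, before a back vowel.
Applying these to Yovik 'yarba':
  yarba → yalba   (r→l after a vowel, before a labial obstruent)
  yalba → yalpa   (b→p after a consonant, before a back vowel)
So the Tapan cognate is 'yalpa'.

yalpa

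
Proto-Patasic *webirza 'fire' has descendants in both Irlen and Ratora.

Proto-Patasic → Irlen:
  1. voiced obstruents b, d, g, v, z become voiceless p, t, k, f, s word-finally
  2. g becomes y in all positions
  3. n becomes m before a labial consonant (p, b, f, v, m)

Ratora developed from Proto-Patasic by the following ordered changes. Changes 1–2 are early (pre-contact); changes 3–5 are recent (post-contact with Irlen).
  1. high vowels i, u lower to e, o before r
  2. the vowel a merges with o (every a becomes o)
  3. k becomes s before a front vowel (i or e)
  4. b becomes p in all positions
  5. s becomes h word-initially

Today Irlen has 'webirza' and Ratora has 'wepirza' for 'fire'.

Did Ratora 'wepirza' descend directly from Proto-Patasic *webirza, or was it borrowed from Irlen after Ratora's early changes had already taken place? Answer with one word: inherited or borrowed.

If inherited, *webirza would pass through all of Ratora's changes:
Ratora: start from *webirza.
  rule 1 (pre-rhotic lowering): webirza → weberza
  rule 2 (vowel merger): weberza → weberzo
  rule 3: no change — weberzo
  rule 4 (unconditioned shift): weberzo → weperzo
  rule 5: no change — weperzo
  ⇒ Ratora weperzo
If borrowed from Irlen 'webirza' after the early changes, it would undergo only the recent ones:
  rule 3 (palatalisation): no change (webirza)
  rule 4 (unconditioned shift): webirza → wepirza
  rule 5 (debuccalisation): no change (wepirza)
  ⇒ as a loan: wepirza
Ratora 'wepirza' matches the loan outcome 'wepirza', not the inherited 'weperzo' — it skipped the early Ratora changes, so it was borrowed from Irlen.

borrowed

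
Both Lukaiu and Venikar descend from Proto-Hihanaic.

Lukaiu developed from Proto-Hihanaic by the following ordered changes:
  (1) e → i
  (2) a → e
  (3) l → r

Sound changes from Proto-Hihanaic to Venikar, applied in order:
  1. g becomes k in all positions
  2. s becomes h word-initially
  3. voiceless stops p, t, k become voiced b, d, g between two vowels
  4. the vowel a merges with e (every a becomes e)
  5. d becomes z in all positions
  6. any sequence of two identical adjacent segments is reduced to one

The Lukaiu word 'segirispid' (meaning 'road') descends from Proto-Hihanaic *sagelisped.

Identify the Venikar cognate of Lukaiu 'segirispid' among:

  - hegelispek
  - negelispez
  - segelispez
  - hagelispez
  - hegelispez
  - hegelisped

hegelispez

Venikar: *sagelisped
  sagelisped → sakelisped   [unconditioned shift]
  sakelisped → hakelisped   [debuccalisation]
  hakelisped → hagelisped   [intervocalic voicing]
  hagelisped → hegelisped   [vowel merger]
  hegelisped → hegelispez   [unconditioned shift]
  hegelispez (rule 6 does not apply)
  giving Venikar hegelispez.
Only 'hegelispez' matches the regular Venikar development of *sagelisped.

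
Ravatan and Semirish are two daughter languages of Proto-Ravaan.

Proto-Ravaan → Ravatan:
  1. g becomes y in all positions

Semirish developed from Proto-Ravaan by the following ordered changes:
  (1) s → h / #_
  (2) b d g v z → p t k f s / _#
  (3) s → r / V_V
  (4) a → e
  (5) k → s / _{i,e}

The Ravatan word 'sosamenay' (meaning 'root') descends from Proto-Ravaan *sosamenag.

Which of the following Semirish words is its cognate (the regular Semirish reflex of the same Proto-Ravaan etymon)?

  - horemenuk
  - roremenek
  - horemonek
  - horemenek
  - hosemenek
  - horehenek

Semirish: *sosamenag > hosamenag > hosamenak > horamenak > horemenek  (by debuccalisation, final devoicing, rhotacism, vowel merger)
Among the options, 'horemenek' alone shows every Semirish change applied in order.

horemenek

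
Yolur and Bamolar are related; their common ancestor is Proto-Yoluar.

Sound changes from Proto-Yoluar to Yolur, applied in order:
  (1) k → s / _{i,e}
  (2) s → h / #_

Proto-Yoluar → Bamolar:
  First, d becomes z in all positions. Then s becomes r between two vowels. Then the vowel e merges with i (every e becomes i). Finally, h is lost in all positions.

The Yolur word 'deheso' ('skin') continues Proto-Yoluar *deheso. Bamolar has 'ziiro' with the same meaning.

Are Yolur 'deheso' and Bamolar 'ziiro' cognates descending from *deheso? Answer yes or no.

Derive the expected Bamolar reflex of *deheso:
Bamolar: start from *deheso.
  rule 1 (unconditioned shift): deheso → zeheso
  rule 2 (rhotacism): zeheso → zehero
  rule 3 (vowel merger): zehero → zihiro
  rule 4 (h-loss): zihiro → ziiro
  ⇒ Bamolar ziiro
Bamolar 'ziiro' matches the regular reflex exactly, so the pair is cognate.

yes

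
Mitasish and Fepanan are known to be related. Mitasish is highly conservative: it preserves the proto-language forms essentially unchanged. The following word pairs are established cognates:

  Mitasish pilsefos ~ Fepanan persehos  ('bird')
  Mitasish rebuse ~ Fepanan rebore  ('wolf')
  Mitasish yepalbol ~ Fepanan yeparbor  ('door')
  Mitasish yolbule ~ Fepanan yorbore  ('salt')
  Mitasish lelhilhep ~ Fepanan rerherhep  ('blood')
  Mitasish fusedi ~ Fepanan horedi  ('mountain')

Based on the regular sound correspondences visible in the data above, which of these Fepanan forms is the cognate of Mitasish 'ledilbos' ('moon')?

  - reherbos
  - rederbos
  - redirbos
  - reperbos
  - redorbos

rederbos

lelhilhep ~ rerherhep — Mitasish l corresponds to Fepanan r word-initially before a front vowel.
pilsefos ~ persehos, lelhilhep ~ rerherhep — Mitasish i corresponds to Fepanan e after a consonant, before a consonant other than r, m, n, p, b, f, v.
yepalbol ~ yeparbor, yolbule ~ yorbore — Mitasish l corresponds to Fepanan r after a vowel, before a labial obstruent.
Applying these to Mitasish 'ledilbos':
  ledilbos → redilbos   (l→r word-initially before a front vowel)
  redilbos → redelbos   (i→e after a consonant, before a consonant other than r, m, n, p, b, f, v)
  redelbos → rederbos   (l→r after a vowel, before a labial obstruent)
So the Fepanan cognate is 'rederbos'.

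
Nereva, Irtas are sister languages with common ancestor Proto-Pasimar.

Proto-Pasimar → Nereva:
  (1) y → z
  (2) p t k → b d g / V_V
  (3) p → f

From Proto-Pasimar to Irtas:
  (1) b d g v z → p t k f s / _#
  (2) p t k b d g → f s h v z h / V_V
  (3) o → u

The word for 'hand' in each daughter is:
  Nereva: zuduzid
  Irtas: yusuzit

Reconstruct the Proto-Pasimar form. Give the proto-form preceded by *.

*yutuzid

Position 3: Nereva has d, Irtas has s. Taking the neighbouring segments as reconstructed: Nereva d could go back to *t or *d; Irtas s could go back to *t or *s — the one source consistent with every daughter is *t.
Position 1: Nereva has z, Irtas has y. Irtas preserves y here (none of its changes turn any other segment into y), so the proto-segment is *y.
Position 7: Nereva has d, Irtas has t. Taking the neighbouring segments as reconstructed: Nereva d can only go back to *d; Irtas t could go back to *t or *d — the one source consistent with every daughter is *d.
The remaining positions agree across the daughters. Check the candidate against every language:
Nereva: *yutuzid > zutuzid > zuduzid  (by unconditioned shift, intervocalic voicing)
Irtas: *yutuzid
  yutuzid → yutuzit   [final devoicing]
  yutuzit → yusuzit   [intervocalic lenition]
  yusuzit (rule 3 does not apply)
  giving Irtas yusuzit.
No other proto-form is consistent with every reflex, so the reconstruction is *yutuzid.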